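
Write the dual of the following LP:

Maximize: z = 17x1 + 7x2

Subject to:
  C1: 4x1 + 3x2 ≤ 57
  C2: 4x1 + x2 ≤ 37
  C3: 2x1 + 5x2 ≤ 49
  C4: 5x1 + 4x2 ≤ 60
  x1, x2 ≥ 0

Primal max cᵀx s.t. Ax ≤ b, x ≥ 0  →  Dual min bᵀy s.t. Aᵀy ≥ c, y ≥ 0.

Minimize: z = 57y1 + 37y2 + 49y3 + 60y4

Subject to:
  4y1 + 4y2 + 2y3 + 5y4 ≥ 17
  3y1 + y2 + 5y3 + 4y4 ≥ 7
  y1, y2, y3, y4 ≥ 0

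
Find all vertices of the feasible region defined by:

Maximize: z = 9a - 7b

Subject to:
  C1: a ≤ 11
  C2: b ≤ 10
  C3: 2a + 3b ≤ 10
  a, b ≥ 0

(0, 0), (5, 0), (0, 3.333)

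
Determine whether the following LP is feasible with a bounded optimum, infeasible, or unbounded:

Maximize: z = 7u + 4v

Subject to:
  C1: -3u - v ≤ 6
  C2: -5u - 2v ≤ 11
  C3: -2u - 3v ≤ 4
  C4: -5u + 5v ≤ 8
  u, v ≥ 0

Unbounded (objective can increase without bound)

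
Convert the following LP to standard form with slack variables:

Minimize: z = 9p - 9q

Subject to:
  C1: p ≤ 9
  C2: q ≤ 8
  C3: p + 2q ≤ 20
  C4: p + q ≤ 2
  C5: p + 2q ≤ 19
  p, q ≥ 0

min z = 9p - 9q

s.t.
  p + s1 = 9
  q + s2 = 8
  p + 2q + s3 = 20
  p + q + s4 = 2
  p + 2q + s5 = 19
  p, q, s1, s2, s3, s4, s5 ≥ 0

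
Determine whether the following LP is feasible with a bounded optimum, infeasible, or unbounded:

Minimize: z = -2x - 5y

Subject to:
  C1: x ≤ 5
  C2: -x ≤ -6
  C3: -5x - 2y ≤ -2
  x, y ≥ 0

Infeasible (no feasible solution exists)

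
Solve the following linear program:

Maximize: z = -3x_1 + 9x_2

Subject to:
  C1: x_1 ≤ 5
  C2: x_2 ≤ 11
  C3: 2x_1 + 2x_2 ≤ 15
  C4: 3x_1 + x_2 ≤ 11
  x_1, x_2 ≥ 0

Evaluate the objective at each vertex of the feasible region:
  z(0, 0) = 0
  z(3.667, 0) = -11
  z(1.75, 5.75) = 46.5
  z(0, 7.5) = 67.5  ←
The maximum is at x_1 = 0, x_2 = 7.5.

x_1 = 0, x_2 = 7.5, z = 67.5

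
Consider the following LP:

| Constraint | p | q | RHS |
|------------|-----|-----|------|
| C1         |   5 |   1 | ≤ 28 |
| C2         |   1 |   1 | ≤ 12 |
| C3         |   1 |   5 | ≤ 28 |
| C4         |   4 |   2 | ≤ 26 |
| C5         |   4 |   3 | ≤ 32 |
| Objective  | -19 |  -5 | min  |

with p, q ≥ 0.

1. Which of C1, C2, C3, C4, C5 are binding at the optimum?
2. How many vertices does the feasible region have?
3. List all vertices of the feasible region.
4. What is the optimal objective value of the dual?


1. C1, C4
2. 5
3. (0, 0), (5.6, 0), (5, 3), (4.111, 4.778), (0, 5.6)
4. -110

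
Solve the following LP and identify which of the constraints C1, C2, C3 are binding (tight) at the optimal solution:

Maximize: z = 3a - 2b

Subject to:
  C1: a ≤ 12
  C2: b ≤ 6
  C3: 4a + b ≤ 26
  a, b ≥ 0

At a = 6.5, b = 0, compute slack b - a·x for each constraint:
  C1: 12 − 6.5 = 5.5  (slack)
  C2: 6 − 0 = 6  (slack)
  C3: 26 − 26 = 0  (binding)

Optimal: a = 6.5, b = 0
Binding: C3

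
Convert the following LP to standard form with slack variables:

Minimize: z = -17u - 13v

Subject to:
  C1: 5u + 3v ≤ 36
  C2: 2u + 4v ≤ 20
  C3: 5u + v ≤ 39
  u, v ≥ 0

min z = -17u - 13v

s.t.
  5u + 3v + s1 = 36
  2u + 4v + s2 = 20
  5u + v + s3 = 39
  u, v, s1, s2, s3 ≥ 0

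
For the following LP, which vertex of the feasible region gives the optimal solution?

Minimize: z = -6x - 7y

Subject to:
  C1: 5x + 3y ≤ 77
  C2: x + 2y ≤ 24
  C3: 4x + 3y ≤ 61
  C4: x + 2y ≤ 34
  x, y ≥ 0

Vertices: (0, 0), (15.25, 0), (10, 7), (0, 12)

Evaluate the objective at each vertex of the feasible region:
  z(0, 0) = 0
  z(15.25, 0) = -91.5
  z(10, 7) = -109  ←
  z(0, 12) = -84
The minimum is at x = 10, y = 7.

(10, 7)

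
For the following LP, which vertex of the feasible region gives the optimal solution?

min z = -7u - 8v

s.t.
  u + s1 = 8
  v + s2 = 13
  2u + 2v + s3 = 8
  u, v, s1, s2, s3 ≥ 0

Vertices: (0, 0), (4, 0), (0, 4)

Evaluate the objective at each vertex of the feasible region:
  z(0, 0) = 0
  z(4, 0) = -28
  z(0, 4) = -32  ←
The minimum is at u = 0, v = 4.

(0, 4)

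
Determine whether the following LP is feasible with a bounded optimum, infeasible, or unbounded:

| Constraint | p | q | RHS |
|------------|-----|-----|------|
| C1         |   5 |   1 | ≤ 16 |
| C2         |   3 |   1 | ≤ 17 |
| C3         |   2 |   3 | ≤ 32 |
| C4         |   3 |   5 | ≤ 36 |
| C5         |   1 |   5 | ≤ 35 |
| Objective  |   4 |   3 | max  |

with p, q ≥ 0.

Feasible with a bounded optimal solution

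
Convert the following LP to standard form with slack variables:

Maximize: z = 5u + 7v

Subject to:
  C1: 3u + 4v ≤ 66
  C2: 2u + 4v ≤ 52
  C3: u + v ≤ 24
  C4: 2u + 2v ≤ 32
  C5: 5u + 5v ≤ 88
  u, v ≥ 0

max z = 5u + 7v

s.t.
  3u + 4v + s1 = 66
  2u + 4v + s2 = 52
  u + v + s3 = 24
  2u + 2v + s4 = 32
  5u + 5v + s5 = 88
  u, v, s1, s2, s3, s4, s5 ≥ 0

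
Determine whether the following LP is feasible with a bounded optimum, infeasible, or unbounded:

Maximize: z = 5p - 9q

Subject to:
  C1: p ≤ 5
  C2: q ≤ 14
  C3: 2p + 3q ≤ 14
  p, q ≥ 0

Feasible with a bounded optimal solution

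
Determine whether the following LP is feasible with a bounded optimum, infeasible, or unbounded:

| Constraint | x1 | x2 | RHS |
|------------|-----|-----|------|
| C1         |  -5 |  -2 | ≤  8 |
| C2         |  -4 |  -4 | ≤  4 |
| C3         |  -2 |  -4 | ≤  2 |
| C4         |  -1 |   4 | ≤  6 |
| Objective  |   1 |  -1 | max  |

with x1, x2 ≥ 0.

Unbounded (objective can increase without bound)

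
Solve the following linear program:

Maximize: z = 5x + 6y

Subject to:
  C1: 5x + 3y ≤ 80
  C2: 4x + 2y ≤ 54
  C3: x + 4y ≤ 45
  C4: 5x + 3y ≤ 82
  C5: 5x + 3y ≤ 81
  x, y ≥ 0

Evaluate the objective at each vertex of the feasible region:
  z(0, 0) = 0
  z(13.5, 0) = 67.5
  z(9, 9) = 99  ←
  z(0, 11.25) = 67.5
The maximum is at x = 9, y = 9.

x = 9, y = 9, z = 99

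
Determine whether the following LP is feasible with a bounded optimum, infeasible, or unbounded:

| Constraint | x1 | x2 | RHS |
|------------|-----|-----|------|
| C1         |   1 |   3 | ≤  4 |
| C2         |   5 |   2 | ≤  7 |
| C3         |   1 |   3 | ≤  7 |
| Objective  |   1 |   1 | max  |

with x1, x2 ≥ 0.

Feasible with a bounded optimal solution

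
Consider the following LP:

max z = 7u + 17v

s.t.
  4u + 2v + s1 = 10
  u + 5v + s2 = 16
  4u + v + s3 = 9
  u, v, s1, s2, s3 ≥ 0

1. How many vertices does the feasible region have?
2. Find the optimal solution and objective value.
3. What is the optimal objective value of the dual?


1. 5
2. u = 1, v = 3, z = 58
3. 58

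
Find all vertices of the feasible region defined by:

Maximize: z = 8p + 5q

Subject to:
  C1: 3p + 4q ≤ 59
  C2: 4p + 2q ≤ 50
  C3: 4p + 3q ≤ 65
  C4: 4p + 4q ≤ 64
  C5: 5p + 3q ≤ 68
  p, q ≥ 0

(0, 0), (12.5, 0), (9, 7), (5, 11), (0, 14.75)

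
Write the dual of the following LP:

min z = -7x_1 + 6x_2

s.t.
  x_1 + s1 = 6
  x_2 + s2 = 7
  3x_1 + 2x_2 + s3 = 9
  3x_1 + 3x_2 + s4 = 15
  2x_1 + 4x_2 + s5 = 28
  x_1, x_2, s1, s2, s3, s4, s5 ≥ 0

Primal min cᵀx s.t. Ax ≤ b, x ≥ 0  →  Dual max −bᵀy s.t. Aᵀy ≥ −c, y ≥ 0.

Maximize: z = -6y1 - 7y2 - 9y3 - 15y4 - 28y5

Subject to:
  y1 + 3y3 + 3y4 + 2y5 ≥ 7
  y2 + 2y3 + 3y4 + 4y5 ≥ -6
  y1, y2, y3, y4, y5 ≥ 0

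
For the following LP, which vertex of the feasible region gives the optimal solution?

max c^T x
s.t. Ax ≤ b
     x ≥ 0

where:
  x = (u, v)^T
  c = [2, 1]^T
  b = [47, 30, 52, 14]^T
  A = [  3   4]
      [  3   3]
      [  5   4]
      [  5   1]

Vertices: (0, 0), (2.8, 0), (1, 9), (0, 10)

Evaluate the objective at each vertex of the feasible region:
  z(0, 0) = 0
  z(2.8, 0) = 5.6
  z(1, 9) = 11  ←
  z(0, 10) = 10
The maximum is at u = 1, v = 9.

(1, 9)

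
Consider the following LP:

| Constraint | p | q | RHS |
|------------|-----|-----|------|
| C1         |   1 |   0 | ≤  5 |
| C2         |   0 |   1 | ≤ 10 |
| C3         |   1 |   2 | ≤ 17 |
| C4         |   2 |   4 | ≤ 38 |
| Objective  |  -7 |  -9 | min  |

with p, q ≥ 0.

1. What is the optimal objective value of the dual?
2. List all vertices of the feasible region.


1. -89
2. (0, 0), (5, 0), (5, 6), (0, 8.5)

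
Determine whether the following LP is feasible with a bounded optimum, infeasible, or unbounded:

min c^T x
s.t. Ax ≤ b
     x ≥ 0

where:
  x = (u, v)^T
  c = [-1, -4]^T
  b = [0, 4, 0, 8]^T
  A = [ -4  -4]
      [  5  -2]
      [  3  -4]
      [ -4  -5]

Unbounded (objective can decrease without bound)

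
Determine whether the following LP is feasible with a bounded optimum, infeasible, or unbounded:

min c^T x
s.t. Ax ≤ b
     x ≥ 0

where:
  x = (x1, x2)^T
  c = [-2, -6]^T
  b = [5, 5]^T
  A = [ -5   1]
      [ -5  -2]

Unbounded (objective can decrease without bound)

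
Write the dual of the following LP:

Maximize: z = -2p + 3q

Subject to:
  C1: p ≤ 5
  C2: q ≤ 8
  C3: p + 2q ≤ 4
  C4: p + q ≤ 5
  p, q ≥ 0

Primal max cᵀx s.t. Ax ≤ b, x ≥ 0  →  Dual min bᵀy s.t. Aᵀy ≥ c, y ≥ 0.

Minimize: z = 5y1 + 8y2 + 4y3 + 5y4

Subject to:
  y1 + y3 + y4 ≥ -2
  y2 + 2y3 + y4 ≥ 3
  y1, y2, y3, y4 ≥ 0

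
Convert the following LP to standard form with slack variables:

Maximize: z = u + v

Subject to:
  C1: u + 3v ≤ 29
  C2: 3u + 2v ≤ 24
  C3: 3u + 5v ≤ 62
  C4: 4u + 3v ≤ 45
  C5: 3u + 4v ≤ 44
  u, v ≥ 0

max z = u + v

s.t.
  u + 3v + s1 = 29
  3u + 2v + s2 = 24
  3u + 5v + s3 = 62
  4u + 3v + s4 = 45
  3u + 4v + s5 = 44
  u, v, s1, s2, s3, s4, s5 ≥ 0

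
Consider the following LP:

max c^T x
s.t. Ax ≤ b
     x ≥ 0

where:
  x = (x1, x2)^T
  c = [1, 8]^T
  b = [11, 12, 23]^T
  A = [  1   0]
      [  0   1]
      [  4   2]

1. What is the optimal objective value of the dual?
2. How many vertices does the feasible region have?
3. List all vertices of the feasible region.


1. 92
2. 3
3. (0, 0), (5.75, 0), (0, 11.5)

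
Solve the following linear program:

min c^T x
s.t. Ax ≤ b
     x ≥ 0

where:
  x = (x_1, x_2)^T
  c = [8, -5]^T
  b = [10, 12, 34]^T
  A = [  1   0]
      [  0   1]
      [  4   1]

Evaluate the objective at each vertex of the feasible region:
  z(0, 0) = 0
  z(8.5, 0) = 68
  z(5.5, 12) = -16
  z(0, 12) = -60  ←
The minimum is at x_1 = 0, x_2 = 12.

x_1 = 0, x_2 = 12, z = -60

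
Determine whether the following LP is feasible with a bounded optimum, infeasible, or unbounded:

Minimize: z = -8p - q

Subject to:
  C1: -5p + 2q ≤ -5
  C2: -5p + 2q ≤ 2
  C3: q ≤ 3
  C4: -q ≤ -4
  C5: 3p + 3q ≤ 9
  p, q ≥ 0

Infeasible (no feasible solution exists)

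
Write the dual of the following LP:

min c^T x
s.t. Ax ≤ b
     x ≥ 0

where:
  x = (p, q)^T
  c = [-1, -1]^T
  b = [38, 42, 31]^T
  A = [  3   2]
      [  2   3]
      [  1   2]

Primal min cᵀx s.t. Ax ≤ b, x ≥ 0  →  Dual max −bᵀy s.t. Aᵀy ≥ −c, y ≥ 0.

Maximize: z = -38y1 - 42y2 - 31y3

Subject to:
  3y1 + 2y2 + y3 ≥ 1
  2y1 + 3y2 + 2y3 ≥ 1
  y1, y2, y3 ≥ 0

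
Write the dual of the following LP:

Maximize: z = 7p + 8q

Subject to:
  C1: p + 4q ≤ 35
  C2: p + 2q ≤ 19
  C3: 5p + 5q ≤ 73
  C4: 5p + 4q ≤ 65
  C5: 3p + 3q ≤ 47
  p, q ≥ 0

Primal max cᵀx s.t. Ax ≤ b, x ≥ 0  →  Dual min bᵀy s.t. Aᵀy ≥ c, y ≥ 0.

Minimize: z = 35y1 + 19y2 + 73y3 + 65y4 + 47y5

Subject to:
  y1 + y2 + 5y3 + 5y4 + 3y5 ≥ 7
  4y1 + 2y2 + 5y3 + 4y4 + 3y5 ≥ 8
  y1, y2, y3, y4, y5 ≥ 0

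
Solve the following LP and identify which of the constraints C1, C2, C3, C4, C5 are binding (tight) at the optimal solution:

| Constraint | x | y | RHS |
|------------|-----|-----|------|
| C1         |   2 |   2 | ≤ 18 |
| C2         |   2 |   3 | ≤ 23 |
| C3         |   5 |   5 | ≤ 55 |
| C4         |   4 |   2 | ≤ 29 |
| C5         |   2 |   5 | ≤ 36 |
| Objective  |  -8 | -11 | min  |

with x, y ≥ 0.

At x = 4, y = 5, compute slack b - a·x for each constraint:
  C1: 18 − 18 = 0  (binding)
  C2: 23 − 23 = 0  (binding)
  C3: 55 − 45 = 10  (slack)
  C4: 29 − 26 = 3  (slack)
  C5: 36 − 33 = 3  (slack)

Optimal: x = 4, y = 5
Binding: C1, C2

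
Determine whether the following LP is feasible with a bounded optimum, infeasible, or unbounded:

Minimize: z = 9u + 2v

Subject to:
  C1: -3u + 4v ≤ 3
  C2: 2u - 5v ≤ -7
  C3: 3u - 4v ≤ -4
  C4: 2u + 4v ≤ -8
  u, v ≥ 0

Infeasible (no feasible solution exists)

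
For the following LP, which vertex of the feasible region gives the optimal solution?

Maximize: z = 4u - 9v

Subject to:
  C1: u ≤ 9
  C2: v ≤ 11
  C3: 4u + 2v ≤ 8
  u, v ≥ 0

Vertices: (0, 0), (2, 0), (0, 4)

Evaluate the objective at each vertex of the feasible region:
  z(0, 0) = 0
  z(2, 0) = 8  ←
  z(0, 4) = -36
The maximum is at u = 2, v = 0.

(2, 0)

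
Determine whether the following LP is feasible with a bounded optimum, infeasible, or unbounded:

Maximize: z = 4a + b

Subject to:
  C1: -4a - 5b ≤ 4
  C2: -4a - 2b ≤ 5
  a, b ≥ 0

Unbounded (objective can increase without bound)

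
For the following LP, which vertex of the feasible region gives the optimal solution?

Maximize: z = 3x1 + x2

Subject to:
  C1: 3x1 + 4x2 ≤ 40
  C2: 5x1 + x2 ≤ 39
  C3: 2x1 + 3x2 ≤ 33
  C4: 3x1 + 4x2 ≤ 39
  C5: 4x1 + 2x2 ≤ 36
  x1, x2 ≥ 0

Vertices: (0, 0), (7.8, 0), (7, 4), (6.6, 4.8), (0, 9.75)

Evaluate the objective at each vertex of the feasible region:
  z(0, 0) = 0
  z(7.8, 0) = 23.4
  z(7, 4) = 25  ←
  z(6.6, 4.8) = 24.6
  z(0, 9.75) = 9.75
The maximum is at x1 = 7, x2 = 4.

(7, 4)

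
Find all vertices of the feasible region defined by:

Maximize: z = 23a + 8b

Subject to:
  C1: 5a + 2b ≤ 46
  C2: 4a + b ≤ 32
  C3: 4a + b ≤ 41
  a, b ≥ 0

(0, 0), (8, 0), (6, 8), (0, 23)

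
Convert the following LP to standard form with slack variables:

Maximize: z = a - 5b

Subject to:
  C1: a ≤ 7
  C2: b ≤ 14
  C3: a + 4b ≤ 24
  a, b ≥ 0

max z = a - 5b

s.t.
  a + s1 = 7
  b + s2 = 14
  a + 4b + s3 = 24
  a, b, s1, s2, s3 ≥ 0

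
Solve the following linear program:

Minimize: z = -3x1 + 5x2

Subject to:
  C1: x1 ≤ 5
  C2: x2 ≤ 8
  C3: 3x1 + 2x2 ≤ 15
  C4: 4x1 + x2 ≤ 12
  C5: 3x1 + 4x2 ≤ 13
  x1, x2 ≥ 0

Evaluate the objective at each vertex of the feasible region:
  z(0, 0) = 0
  z(3, 0) = -9  ←
  z(2.692, 1.231) = -1.923
  z(0, 3.25) = 16.25
The minimum is at x1 = 3, x2 = 0.

x1 = 3, x2 = 0, z = -9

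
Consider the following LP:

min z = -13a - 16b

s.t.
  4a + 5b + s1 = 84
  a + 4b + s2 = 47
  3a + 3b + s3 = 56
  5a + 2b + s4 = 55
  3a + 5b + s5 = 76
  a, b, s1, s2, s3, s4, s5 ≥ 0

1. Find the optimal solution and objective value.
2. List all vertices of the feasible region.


1. a = 7, b = 10, z = -251
2. (0, 0), (11, 0), (7, 10), (0, 11.75)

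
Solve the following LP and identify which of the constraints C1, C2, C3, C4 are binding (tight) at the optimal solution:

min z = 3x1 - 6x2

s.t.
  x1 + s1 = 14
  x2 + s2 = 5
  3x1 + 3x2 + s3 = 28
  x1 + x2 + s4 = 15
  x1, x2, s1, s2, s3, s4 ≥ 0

At x1 = 0, x2 = 5, compute slack b - a·x for each constraint:
  C1: 14 − 0 = 14  (slack)
  C2: 5 − 5 = 0  (binding)
  C3: 28 − 15 = 13  (slack)
  C4: 15 − 5 = 10  (slack)

Optimal: x1 = 0, x2 = 5
Binding: C2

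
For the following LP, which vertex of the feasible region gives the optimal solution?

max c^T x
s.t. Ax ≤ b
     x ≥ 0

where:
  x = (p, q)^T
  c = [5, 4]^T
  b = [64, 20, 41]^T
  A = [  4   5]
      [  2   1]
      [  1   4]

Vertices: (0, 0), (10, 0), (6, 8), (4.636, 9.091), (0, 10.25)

Evaluate the objective at each vertex of the feasible region:
  z(0, 0) = 0
  z(10, 0) = 50
  z(6, 8) = 62  ←
  z(4.636, 9.091) = 59.55
  z(0, 10.25) = 41
The maximum is at p = 6, q = 8.

(6, 8)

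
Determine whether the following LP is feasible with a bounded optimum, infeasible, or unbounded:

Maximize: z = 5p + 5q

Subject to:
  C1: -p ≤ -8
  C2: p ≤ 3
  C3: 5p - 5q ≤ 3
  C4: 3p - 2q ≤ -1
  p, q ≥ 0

Infeasible (no feasible solution exists)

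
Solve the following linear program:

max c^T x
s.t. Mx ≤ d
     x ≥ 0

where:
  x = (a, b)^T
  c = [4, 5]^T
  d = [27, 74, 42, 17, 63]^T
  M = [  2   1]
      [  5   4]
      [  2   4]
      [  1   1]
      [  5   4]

Evaluate the objective at each vertex of the feasible region:
  z(0, 0) = 0
  z(12.6, 0) = 50.4
  z(7, 7) = 63  ←
  z(0, 10.5) = 52.5
The maximum is at a = 7, b = 7.

a = 7, b = 7, z = 63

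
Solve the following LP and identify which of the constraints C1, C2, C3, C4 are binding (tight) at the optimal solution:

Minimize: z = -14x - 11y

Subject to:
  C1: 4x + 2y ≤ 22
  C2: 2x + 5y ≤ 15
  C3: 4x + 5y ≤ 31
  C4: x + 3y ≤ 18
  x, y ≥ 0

At x = 5, y = 1, compute slack b - a·x for each constraint:
  C1: 22 − 22 = 0  (binding)
  C2: 15 − 15 = 0  (binding)
  C3: 31 − 25 = 6  (slack)
  C4: 18 − 8 = 10  (slack)

Optimal: x = 5, y = 1
Binding: C1, C2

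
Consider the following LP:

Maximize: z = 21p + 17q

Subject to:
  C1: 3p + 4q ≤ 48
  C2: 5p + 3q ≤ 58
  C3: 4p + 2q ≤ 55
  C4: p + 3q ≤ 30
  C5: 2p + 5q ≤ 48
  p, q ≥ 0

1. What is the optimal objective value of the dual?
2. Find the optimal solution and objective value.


1. 270
2. p = 8, q = 6, z = 270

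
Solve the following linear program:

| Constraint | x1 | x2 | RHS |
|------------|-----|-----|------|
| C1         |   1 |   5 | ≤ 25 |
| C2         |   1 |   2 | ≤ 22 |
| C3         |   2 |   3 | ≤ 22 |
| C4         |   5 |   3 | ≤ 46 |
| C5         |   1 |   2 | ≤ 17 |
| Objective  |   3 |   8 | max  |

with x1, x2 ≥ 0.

Evaluate the objective at each vertex of the feasible region:
  z(0, 0) = 0
  z(9.2, 0) = 27.6
  z(8, 2) = 40
  z(5, 4) = 47  ←
  z(0, 5) = 40
The maximum is at x1 = 5, x2 = 4.

x1 = 5, x2 = 4, z = 47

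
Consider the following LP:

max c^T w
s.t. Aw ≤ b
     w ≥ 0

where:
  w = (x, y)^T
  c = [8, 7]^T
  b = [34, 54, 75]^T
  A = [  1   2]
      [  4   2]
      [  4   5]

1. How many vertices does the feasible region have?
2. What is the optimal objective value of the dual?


1. 4
2. 129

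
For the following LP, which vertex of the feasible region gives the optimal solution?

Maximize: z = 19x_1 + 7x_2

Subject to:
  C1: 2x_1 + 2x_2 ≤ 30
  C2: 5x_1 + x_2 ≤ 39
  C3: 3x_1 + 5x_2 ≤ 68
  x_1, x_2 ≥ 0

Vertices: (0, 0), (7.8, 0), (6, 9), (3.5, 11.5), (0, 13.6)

Evaluate the objective at each vertex of the feasible region:
  z(0, 0) = 0
  z(7.8, 0) = 148.2
  z(6, 9) = 177  ←
  z(3.5, 11.5) = 147
  z(0, 13.6) = 95.2
The maximum is at x_1 = 6, x_2 = 9.

(6, 9)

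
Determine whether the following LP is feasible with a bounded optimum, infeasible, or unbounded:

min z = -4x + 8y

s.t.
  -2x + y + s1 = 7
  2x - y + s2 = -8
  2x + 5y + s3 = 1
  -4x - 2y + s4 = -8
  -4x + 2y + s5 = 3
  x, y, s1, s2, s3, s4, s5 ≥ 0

Infeasible (no feasible solution exists)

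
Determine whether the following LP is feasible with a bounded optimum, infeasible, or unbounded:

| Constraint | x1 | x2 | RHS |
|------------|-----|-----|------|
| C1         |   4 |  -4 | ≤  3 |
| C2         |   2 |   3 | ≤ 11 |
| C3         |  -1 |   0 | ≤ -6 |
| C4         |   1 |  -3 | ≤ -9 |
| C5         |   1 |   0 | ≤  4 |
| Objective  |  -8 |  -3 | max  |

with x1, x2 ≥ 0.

Infeasible (no feasible solution exists)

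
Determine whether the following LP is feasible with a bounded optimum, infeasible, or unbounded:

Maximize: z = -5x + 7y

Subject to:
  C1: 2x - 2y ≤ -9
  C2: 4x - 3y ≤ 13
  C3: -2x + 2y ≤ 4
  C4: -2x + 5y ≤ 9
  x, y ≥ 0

Infeasible (no feasible solution exists)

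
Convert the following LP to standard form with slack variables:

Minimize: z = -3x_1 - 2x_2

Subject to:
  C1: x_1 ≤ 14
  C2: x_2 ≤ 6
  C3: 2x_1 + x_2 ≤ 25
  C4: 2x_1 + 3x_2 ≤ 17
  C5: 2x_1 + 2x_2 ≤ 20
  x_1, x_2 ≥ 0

min z = -3x_1 - 2x_2

s.t.
  x_1 + s1 = 14
  x_2 + s2 = 6
  2x_1 + x_2 + s3 = 25
  2x_1 + 3x_2 + s4 = 17
  2x_1 + 2x_2 + s5 = 20
  x_1, x_2, s1, s2, s3, s4, s5 ≥ 0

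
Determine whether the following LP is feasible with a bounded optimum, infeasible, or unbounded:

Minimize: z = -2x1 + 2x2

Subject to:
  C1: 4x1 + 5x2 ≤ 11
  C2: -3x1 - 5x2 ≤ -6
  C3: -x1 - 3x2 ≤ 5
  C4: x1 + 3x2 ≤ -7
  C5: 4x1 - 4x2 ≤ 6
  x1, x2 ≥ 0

Infeasible (no feasible solution exists)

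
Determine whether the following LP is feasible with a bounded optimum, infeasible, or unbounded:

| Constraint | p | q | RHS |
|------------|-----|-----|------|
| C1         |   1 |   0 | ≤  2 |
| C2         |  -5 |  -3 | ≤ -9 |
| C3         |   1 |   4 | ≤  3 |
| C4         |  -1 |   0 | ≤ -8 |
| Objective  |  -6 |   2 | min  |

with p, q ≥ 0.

Infeasible (no feasible solution exists)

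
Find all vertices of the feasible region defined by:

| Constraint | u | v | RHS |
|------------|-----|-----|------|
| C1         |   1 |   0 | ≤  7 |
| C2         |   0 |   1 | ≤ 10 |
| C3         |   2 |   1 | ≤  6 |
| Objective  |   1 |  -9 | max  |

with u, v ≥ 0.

(0, 0), (3, 0), (0, 6)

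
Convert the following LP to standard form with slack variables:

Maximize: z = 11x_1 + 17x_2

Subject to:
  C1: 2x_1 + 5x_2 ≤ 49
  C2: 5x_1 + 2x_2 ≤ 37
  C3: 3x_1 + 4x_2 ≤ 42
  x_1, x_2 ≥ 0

max z = 11x_1 + 17x_2

s.t.
  2x_1 + 5x_2 + s1 = 49
  5x_1 + 2x_2 + s2 = 37
  3x_1 + 4x_2 + s3 = 42
  x_1, x_2, s1, s2, s3 ≥ 0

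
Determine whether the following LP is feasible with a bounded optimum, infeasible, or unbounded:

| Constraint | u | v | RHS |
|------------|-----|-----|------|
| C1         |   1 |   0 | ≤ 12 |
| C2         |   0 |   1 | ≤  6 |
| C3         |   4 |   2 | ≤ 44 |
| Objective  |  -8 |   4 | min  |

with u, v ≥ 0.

Feasible with a bounded optimal solution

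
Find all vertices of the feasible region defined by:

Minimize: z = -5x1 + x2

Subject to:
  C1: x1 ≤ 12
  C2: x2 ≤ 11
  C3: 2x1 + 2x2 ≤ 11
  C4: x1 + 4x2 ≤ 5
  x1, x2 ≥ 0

(0, 0), (5, 0), (0, 1.25)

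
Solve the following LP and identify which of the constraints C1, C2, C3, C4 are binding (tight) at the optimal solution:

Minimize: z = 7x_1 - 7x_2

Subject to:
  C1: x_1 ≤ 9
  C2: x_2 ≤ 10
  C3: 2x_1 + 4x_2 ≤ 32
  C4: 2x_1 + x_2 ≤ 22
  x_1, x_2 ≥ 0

At x_1 = 0, x_2 = 8, compute slack b - a·x for each constraint:
  C1: 9 − 0 = 9  (slack)
  C2: 10 − 8 = 2  (slack)
  C3: 32 − 32 = 0  (binding)
  C4: 22 − 8 = 14  (slack)

Optimal: x_1 = 0, x_2 = 8
Binding: C3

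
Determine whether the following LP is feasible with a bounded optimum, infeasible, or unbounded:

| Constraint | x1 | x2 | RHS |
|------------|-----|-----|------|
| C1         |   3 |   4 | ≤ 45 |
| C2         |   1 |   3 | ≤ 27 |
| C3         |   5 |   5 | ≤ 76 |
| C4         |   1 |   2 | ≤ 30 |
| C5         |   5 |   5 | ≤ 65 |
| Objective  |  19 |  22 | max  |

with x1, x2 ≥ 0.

Feasible with a bounded optimal solution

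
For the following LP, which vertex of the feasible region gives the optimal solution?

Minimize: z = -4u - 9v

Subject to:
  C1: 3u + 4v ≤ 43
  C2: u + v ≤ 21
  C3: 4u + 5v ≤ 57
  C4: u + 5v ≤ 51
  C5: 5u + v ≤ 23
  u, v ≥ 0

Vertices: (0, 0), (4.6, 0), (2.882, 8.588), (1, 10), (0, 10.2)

Evaluate the objective at each vertex of the feasible region:
  z(0, 0) = 0
  z(4.6, 0) = -18.4
  z(2.882, 8.588) = -88.82
  z(1, 10) = -94  ←
  z(0, 10.2) = -91.8
The minimum is at u = 1, v = 10.

(1, 10)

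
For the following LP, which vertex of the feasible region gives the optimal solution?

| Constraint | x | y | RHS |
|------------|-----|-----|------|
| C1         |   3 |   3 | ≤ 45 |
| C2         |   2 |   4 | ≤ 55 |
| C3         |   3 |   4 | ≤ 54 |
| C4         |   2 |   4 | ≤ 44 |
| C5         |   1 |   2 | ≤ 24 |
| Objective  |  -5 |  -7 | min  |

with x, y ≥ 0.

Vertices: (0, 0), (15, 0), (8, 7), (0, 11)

Evaluate the objective at each vertex of the feasible region:
  z(0, 0) = 0
  z(15, 0) = -75
  z(8, 7) = -89  ←
  z(0, 11) = -77
The minimum is at x = 8, y = 7.

(8, 7)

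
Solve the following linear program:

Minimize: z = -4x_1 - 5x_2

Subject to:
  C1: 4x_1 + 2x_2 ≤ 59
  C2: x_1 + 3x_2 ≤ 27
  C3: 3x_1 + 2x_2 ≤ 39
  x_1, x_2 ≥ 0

Evaluate the objective at each vertex of the feasible region:
  z(0, 0) = 0
  z(13, 0) = -52
  z(9, 6) = -66  ←
  z(0, 9) = -45
The minimum is at x_1 = 9, x_2 = 6.

x_1 = 9, x_2 = 6, z = -66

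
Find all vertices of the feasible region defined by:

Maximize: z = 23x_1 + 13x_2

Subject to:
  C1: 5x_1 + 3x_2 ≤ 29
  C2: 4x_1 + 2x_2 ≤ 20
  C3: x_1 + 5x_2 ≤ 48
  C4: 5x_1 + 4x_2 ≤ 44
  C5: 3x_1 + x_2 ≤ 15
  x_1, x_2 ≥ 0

(0, 0), (5, 0), (1, 8), (0.04546, 9.591), (0, 9.6)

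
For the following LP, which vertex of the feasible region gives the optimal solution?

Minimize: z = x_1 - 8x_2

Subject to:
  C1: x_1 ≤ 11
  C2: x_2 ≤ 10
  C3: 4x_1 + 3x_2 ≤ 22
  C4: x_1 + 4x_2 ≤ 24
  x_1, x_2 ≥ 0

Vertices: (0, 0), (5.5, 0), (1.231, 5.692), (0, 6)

Evaluate the objective at each vertex of the feasible region:
  z(0, 0) = 0
  z(5.5, 0) = 5.5
  z(1.231, 5.692) = -44.31
  z(0, 6) = -48  ←
The minimum is at x_1 = 0, x_2 = 6.

(0, 6)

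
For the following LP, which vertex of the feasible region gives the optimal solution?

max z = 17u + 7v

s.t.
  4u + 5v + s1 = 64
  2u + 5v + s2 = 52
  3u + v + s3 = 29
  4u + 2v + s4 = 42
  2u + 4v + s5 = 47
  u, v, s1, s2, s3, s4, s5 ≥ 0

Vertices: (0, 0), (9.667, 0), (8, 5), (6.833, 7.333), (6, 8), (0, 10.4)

Evaluate the objective at each vertex of the feasible region:
  z(0, 0) = 0
  z(9.667, 0) = 164.3
  z(8, 5) = 171  ←
  z(6.833, 7.333) = 167.5
  z(6, 8) = 158
  z(0, 10.4) = 72.8
The maximum is at u = 8, v = 5.

(8, 5)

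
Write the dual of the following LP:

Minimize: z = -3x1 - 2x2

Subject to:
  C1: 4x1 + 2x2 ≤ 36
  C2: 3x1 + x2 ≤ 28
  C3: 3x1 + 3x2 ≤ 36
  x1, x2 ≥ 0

Primal min cᵀx s.t. Ax ≤ b, x ≥ 0  →  Dual max −bᵀy s.t. Aᵀy ≥ −c, y ≥ 0.

Maximize: z = -36y1 - 28y2 - 36y3

Subject to:
  4y1 + 3y2 + 3y3 ≥ 3
  2y1 + y2 + 3y3 ≥ 2
  y1, y2, y3 ≥ 0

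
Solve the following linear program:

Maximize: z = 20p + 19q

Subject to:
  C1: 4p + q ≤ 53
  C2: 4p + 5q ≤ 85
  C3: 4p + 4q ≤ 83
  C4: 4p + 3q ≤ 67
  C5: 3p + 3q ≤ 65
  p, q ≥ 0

Evaluate the objective at each vertex of the feasible region:
  z(0, 0) = 0
  z(13.25, 0) = 265
  z(11.5, 7) = 363
  z(10, 9) = 371  ←
  z(0, 17) = 323
The maximum is at p = 10, q = 9.

p = 10, q = 9, z = 371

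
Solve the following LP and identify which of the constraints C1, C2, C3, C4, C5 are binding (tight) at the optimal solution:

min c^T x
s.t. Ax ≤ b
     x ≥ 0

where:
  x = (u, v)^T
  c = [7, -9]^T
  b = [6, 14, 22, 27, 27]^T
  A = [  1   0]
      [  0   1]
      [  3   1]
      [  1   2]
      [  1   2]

At u = 0, v = 13.5, compute slack b - a·x for each constraint:
  C1: 6 − 0 = 6  (slack)
  C2: 14 − 13.5 = 0.5  (slack)
  C3: 22 − 13.5 = 8.5  (slack)
  C4: 27 − 27 = 0  (binding)
  C5: 27 − 27 = 0  (binding)

Optimal: u = 0, v = 13.5
Binding: C4, C5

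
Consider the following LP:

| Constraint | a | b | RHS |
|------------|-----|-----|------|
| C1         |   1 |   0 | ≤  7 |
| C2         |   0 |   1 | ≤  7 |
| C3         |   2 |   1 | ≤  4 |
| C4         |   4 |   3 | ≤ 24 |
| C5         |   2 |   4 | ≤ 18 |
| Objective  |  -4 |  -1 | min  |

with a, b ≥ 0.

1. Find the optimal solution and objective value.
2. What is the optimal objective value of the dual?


1. a = 2, b = 0, z = -8
2. -8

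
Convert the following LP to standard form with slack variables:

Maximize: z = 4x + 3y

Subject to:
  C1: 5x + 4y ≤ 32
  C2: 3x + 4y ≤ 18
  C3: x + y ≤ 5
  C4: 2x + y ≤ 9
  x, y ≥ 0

max z = 4x + 3y

s.t.
  5x + 4y + s1 = 32
  3x + 4y + s2 = 18
  x + y + s3 = 5
  2x + y + s4 = 9
  x, y, s1, s2, s3, s4 ≥ 0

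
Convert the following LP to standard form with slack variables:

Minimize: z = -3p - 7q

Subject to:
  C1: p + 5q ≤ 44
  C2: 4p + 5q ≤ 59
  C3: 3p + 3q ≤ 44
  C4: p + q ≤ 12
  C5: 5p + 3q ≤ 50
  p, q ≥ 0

min z = -3p - 7q

s.t.
  p + 5q + s1 = 44
  4p + 5q + s2 = 59
  3p + 3q + s3 = 44
  p + q + s4 = 12
  5p + 3q + s5 = 50
  p, q, s1, s2, s3, s4, s5 ≥ 0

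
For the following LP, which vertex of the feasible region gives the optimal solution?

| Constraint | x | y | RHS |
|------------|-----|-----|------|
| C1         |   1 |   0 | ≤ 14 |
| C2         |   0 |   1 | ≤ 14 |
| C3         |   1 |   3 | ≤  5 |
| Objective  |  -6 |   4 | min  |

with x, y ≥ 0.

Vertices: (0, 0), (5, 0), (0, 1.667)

Evaluate the objective at each vertex of the feasible region:
  z(0, 0) = 0
  z(5, 0) = -30  ←
  z(0, 1.667) = 6.667
The minimum is at x = 5, y = 0.

(5, 0)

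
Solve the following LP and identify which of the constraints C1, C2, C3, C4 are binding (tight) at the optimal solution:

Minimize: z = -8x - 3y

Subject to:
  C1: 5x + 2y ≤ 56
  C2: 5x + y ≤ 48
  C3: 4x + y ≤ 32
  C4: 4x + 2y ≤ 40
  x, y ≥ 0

At x = 6, y = 8, compute slack b - a·x for each constraint:
  C1: 56 − 46 = 10  (slack)
  C2: 48 − 38 = 10  (slack)
  C3: 32 − 32 = 0  (binding)
  C4: 40 − 40 = 0  (binding)

Optimal: x = 6, y = 8
Binding: C3, C4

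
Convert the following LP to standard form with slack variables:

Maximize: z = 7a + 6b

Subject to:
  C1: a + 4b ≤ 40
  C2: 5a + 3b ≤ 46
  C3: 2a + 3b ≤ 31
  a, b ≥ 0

max z = 7a + 6b

s.t.
  a + 4b + s1 = 40
  5a + 3b + s2 = 46
  2a + 3b + s3 = 31
  a, b, s1, s2, s3 ≥ 0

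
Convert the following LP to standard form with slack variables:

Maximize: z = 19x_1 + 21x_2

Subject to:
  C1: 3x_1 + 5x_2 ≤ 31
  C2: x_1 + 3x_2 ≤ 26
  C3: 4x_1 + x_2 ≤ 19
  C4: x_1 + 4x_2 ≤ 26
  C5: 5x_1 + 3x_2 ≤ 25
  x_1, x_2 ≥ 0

max z = 19x_1 + 21x_2

s.t.
  3x_1 + 5x_2 + s1 = 31
  x_1 + 3x_2 + s2 = 26
  4x_1 + x_2 + s3 = 19
  x_1 + 4x_2 + s4 = 26
  5x_1 + 3x_2 + s5 = 25
  x_1, x_2, s1, s2, s3, s4, s5 ≥ 0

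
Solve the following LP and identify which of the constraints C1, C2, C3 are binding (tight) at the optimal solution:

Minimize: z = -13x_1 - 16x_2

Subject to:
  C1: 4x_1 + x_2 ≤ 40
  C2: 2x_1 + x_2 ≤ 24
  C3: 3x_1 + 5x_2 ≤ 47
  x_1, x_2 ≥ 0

At x_1 = 9, x_2 = 4, compute slack b - a·x for each constraint:
  C1: 40 − 40 = 0  (binding)
  C2: 24 − 22 = 2  (slack)
  C3: 47 − 47 = 0  (binding)

Optimal: x_1 = 9, x_2 = 4
Binding: C1, C3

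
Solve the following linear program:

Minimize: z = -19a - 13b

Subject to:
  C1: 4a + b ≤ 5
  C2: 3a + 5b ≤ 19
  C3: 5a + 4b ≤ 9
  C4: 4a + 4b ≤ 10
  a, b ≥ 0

Evaluate the objective at each vertex of the feasible region:
  z(0, 0) = 0
  z(1.25, 0) = -23.75
  z(1, 1) = -32  ←
  z(0, 2.25) = -29.25
The minimum is at a = 1, b = 1.

a = 1, b = 1, z = -32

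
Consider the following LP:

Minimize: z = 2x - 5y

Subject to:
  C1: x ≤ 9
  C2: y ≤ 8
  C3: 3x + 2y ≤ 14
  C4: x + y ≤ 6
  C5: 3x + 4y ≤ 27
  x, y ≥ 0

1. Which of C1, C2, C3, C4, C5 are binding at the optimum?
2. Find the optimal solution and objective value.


1. C4
2. x = 0, y = 6, z = -30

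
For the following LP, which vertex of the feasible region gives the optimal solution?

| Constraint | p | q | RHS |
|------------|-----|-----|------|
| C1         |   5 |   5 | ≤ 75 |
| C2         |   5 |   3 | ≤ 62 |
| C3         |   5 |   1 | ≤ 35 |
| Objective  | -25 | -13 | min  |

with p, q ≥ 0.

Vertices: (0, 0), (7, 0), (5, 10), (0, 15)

Evaluate the objective at each vertex of the feasible region:
  z(0, 0) = 0
  z(7, 0) = -175
  z(5, 10) = -255  ←
  z(0, 15) = -195
The minimum is at p = 5, q = 10.

(5, 10)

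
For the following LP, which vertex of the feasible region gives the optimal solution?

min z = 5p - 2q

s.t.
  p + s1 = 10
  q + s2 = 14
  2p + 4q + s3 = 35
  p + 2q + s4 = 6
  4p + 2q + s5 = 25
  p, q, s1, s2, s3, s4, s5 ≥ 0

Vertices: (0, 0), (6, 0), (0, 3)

Evaluate the objective at each vertex of the feasible region:
  z(0, 0) = 0
  z(6, 0) = 30
  z(0, 3) = -6  ←
The minimum is at p = 0, q = 3.

(0, 3)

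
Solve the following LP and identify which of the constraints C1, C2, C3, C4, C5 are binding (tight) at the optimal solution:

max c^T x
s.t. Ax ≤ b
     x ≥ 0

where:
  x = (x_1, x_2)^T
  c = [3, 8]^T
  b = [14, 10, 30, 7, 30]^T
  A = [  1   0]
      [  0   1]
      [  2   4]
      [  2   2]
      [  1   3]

At x_1 = 0, x_2 = 3.5, compute slack b - a·x for each constraint:
  C1: 14 − 0 = 14  (slack)
  C2: 10 − 3.5 = 6.5  (slack)
  C3: 30 − 14 = 16  (slack)
  C4: 7 − 7 = 0  (binding)
  C5: 30 − 10.5 = 19.5  (slack)

Optimal: x_1 = 0, x_2 = 3.5
Binding: C4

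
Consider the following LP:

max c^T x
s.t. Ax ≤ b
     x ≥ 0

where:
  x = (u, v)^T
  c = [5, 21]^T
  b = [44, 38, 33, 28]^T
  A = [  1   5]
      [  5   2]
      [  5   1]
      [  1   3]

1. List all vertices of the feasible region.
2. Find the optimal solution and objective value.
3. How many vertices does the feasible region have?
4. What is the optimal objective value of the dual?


1. (0, 0), (6.6, 0), (5.6, 5), (4.462, 7.846), (4, 8), (0, 8.8)
2. u = 4, v = 8, z = 188
3. 6
4. 188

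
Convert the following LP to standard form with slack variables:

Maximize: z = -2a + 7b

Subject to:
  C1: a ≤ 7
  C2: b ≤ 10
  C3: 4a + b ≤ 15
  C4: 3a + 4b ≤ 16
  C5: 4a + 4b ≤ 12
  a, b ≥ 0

max z = -2a + 7b

s.t.
  a + s1 = 7
  b + s2 = 10
  4a + b + s3 = 15
  3a + 4b + s4 = 16
  4a + 4b + s5 = 12
  a, b, s1, s2, s3, s4, s5 ≥ 0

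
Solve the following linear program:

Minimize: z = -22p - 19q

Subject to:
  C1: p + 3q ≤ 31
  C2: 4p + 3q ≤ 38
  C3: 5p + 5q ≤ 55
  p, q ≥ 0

Evaluate the objective at each vertex of the feasible region:
  z(0, 0) = 0
  z(9.5, 0) = -209
  z(5, 6) = -224  ←
  z(1, 10) = -212
  z(0, 10.33) = -196.3
The minimum is at p = 5, q = 6.

p = 5, q = 6, z = -224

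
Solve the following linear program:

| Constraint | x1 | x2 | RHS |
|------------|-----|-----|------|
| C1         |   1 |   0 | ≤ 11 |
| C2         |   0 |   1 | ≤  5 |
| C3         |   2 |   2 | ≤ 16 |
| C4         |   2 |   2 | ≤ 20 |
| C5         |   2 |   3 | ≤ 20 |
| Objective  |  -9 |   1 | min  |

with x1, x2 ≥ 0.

Evaluate the objective at each vertex of the feasible region:
  z(0, 0) = 0
  z(8, 0) = -72  ←
  z(4, 4) = -32
  z(2.5, 5) = -17.5
  z(0, 5) = 5
The minimum is at x1 = 8, x2 = 0.

x1 = 8, x2 = 0, z = -72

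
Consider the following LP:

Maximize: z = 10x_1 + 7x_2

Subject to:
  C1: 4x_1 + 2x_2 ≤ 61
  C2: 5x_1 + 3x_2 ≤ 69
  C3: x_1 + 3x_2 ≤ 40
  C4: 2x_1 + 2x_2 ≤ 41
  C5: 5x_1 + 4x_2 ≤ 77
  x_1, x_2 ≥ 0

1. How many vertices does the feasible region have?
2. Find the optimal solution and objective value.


1. 5
2. x_1 = 9, x_2 = 8, z = 146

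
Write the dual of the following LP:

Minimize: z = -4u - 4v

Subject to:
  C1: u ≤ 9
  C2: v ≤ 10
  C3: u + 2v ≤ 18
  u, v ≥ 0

Primal min cᵀx s.t. Ax ≤ b, x ≥ 0  →  Dual max −bᵀy s.t. Aᵀy ≥ −c, y ≥ 0.

Maximize: z = -9y1 - 10y2 - 18y3

Subject to:
  y1 + y3 ≥ 4
  y2 + 2y3 ≥ 4
  y1, y2, y3 ≥ 0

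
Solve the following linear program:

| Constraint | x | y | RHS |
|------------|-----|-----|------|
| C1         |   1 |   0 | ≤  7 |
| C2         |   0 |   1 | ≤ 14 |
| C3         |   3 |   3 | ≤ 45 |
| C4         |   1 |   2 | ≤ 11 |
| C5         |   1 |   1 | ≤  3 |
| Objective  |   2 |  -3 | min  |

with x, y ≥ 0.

Evaluate the objective at each vertex of the feasible region:
  z(0, 0) = 0
  z(3, 0) = 6
  z(0, 3) = -9  ←
The minimum is at x = 0, y = 3.

x = 0, y = 3, z = -9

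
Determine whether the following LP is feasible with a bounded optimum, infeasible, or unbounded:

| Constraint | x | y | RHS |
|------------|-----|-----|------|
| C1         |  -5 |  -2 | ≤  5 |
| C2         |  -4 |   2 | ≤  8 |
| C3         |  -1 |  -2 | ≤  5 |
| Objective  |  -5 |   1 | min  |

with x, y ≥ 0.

Unbounded (objective can decrease without bound)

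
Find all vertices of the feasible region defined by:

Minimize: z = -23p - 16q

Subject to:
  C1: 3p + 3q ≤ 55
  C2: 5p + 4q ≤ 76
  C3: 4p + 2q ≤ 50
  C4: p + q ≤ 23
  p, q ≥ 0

(0, 0), (12.5, 0), (8, 9), (2.667, 15.67), (0, 18.33)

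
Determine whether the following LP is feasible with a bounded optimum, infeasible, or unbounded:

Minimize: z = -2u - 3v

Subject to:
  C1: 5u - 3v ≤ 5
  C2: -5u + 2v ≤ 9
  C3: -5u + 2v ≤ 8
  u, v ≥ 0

Unbounded (objective can decrease without bound)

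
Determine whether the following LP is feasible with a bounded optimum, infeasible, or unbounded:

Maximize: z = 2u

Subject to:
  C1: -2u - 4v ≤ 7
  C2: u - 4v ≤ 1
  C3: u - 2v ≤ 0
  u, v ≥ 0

Unbounded (objective can increase without bound)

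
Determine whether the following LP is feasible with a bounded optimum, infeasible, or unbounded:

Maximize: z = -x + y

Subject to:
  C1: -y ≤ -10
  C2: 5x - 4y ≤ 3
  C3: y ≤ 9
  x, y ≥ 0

Infeasible (no feasible solution exists)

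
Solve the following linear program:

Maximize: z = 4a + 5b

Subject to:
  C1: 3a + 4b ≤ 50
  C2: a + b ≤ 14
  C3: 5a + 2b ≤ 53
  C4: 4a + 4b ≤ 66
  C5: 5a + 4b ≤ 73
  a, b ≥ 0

Evaluate the objective at each vertex of the feasible region:
  z(0, 0) = 0
  z(10.6, 0) = 42.4
  z(8.333, 5.667) = 61.67
  z(6, 8) = 64  ←
  z(0, 12.5) = 62.5
The maximum is at a = 6, b = 8.

a = 6, b = 8, z = 64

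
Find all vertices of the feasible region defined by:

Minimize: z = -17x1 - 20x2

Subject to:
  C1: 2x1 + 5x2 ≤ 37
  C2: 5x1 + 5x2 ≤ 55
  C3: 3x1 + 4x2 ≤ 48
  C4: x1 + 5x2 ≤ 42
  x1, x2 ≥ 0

(0, 0), (11, 0), (6, 5), (0, 7.4)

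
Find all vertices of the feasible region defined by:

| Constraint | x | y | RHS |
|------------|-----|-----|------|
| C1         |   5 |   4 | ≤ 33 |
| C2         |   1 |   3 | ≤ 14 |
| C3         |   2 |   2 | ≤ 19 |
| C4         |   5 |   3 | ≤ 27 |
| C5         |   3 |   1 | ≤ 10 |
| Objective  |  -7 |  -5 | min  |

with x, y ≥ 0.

(0, 0), (3.333, 0), (2, 4), (0, 4.667)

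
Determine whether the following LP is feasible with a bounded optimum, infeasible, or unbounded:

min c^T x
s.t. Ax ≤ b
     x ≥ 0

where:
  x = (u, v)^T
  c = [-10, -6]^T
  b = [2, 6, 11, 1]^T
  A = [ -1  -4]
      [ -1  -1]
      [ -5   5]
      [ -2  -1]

Unbounded (objective can decrease without bound)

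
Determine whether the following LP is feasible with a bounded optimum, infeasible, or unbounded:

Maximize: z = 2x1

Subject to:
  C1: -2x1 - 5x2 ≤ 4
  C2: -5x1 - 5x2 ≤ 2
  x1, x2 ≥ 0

Unbounded (objective can increase without bound)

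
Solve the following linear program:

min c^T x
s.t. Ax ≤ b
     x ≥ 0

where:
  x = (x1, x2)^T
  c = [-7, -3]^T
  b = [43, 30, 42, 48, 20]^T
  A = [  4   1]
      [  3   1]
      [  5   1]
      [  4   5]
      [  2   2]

Evaluate the objective at each vertex of the feasible region:
  z(0, 0) = 0
  z(8.4, 0) = -58.8
  z(8, 2) = -62  ←
  z(2, 8) = -38
  z(0, 9.6) = -28.8
The minimum is at x1 = 8, x2 = 2.

x1 = 8, x2 = 2, z = -62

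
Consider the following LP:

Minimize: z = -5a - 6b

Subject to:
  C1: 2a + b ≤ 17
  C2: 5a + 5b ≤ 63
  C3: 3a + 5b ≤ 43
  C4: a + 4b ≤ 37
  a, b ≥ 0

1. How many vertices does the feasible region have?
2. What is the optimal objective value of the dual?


1. 4
2. -60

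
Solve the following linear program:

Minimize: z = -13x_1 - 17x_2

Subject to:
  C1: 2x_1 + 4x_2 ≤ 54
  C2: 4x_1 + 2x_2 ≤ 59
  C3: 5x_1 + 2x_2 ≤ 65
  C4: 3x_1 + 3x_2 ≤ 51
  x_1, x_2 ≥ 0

Evaluate the objective at each vertex of the feasible region:
  z(0, 0) = 0
  z(13, 0) = -169
  z(10.33, 6.667) = -247.7
  z(7, 10) = -261  ←
  z(0, 13.5) = -229.5
The minimum is at x_1 = 7, x_2 = 10.

x_1 = 7, x_2 = 10, z = -261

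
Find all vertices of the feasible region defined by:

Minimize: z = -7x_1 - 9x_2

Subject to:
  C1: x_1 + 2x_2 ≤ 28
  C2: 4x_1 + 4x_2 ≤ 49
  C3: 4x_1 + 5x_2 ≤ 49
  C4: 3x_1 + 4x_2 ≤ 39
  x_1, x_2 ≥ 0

(0, 0), (12.25, 0), (1, 9), (0, 9.75)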